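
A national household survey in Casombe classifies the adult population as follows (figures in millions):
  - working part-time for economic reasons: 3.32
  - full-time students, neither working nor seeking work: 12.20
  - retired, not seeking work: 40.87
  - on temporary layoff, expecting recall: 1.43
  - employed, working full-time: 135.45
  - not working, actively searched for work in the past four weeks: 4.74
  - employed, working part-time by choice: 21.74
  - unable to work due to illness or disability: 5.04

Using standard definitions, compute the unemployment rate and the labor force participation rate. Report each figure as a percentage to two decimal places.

Employed = 3.32 + 135.45 + 21.74 = 160.51 million (anyone who worked, including part-time for economic reasons, counts as employed).
Unemployed = 1.43 + 4.74 = 6.17 million (jobless and actively searching, or on temporary layoff).
Labor force = 160.51 + 6.17 = 166.68 million.
Not in labor force = 12.20 + 40.87 + 5.04 = 58.11 million (those not working and not actively searching are outside the labor force).
Civilian working-age population = 166.68 + 58.11 = 224.79 million.
Unemployment rate = 6.17 / 166.68 = 3.70%.
Labor force participation rate = 166.68 / 224.79 = 74.15%.

Unemployment rate ≈ 3.70%; labor force participation rate ≈ 74.15%.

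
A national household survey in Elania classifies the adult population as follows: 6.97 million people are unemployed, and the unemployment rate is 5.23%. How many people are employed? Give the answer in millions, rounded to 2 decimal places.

Labor force = U / u = 6.97 / 0.0523 ≈ 133.27 million.
Employed = labor force − unemployed = 133.27 − 6.97 = 126.30 million.

About 126.30 million are employed.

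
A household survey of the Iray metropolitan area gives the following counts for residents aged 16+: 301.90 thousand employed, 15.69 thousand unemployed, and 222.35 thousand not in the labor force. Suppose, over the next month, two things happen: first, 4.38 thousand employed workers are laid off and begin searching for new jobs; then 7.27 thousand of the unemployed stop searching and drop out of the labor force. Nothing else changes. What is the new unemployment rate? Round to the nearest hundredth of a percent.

Initially, labor force = 301.90 + 15.69 = 317.59 thousand, so u = 15.69/317.59 = 4.94%.
After the first change, employed falls and unemployed rises by 4.38; labor force unchanged → E = 297.52, U = 20.07, labor force = 317.59 thousand.
After the second change, unemployed and labor force both fall by 7.27 → E = 297.52, U = 12.80, labor force = 310.32 thousand.
New unemployment rate = 12.80 / 310.32 = 4.12%.

New unemployment rate ≈ 4.12%.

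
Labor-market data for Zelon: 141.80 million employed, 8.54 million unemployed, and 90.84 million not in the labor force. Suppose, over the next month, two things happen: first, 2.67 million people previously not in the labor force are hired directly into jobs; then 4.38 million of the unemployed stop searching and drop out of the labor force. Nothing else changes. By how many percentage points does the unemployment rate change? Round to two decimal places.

The unemployment rate changes by −2.88 percentage points.

Initially, labor force = 141.80 + 8.54 = 150.34 million, so u = 8.54/150.34 = 5.68%.
After the first change, employed and labor force both rise by 2.67; unemployed unchanged → E = 144.47, U = 8.54, labor force = 153.01 million.
After the second change, unemployed and labor force both fall by 4.38 → E = 144.47, U = 4.16, labor force = 148.63 million.
New unemployment rate = 4.16 / 148.63 = 2.80%.
Change = 2.80% − 5.68% = −2.88 percentage points.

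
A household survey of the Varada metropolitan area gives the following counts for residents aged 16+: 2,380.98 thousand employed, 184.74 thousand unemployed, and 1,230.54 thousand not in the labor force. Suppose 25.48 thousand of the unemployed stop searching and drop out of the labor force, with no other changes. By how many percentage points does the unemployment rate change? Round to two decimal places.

Initially, labor force = 2,380.98 + 184.74 = 2,565.72 thousand, so u = 184.74/2,565.72 = 7.20%.
After the change, unemployed and labor force both fall by 25.48 → E = 2,380.98, U = 159.26, labor force = 2,540.24 thousand.
New unemployment rate = 159.26 / 2,540.24 = 6.27%.
Change = 6.27% − 7.20% = −0.93 percentage points.

The unemployment rate changes by −0.93 percentage points.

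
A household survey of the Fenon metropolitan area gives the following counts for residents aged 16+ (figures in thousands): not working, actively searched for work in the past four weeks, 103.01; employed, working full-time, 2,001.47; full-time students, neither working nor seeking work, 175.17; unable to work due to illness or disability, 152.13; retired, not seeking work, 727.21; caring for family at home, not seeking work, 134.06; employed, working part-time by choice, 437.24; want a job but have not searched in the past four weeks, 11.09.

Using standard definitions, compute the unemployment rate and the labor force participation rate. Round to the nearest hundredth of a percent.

Employed = 2,001.47 + 437.24 = 2,438.71 thousand.
Unemployed = 103.01 thousand.
Labor force = 2,438.71 + 103.01 = 2,541.72 thousand.
Not in labor force = 175.17 + 152.13 + 727.21 + 134.06 + 11.09 = 1,199.66 thousand (those not working and not actively searching are outside the labor force — including those who want a job but have given up searching).
Civilian working-age population = 2,541.72 + 1,199.66 = 3,741.38 thousand.
Unemployment rate = 103.01 / 2,541.72 = 4.05%.
Labor force participation rate = 2,541.72 / 3,741.38 = 67.94%.

Unemployment rate ≈ 4.05%; labor force participation rate ≈ 67.94%.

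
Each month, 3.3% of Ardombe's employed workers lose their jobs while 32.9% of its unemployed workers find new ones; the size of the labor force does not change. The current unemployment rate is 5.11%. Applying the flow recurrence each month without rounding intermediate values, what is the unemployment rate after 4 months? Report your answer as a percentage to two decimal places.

With a fixed labor force, u_{t+1} = u_t + s·(1−u_t) − f·u_t = u_t·(1−s−f) + s.
Here 1−s−f = 0.638 and s = 0.033.
u_1 = 0.051100 × 0.638 + 0.033 = 0.065602.
u_2 = 0.065602 × 0.638 + 0.033 = 0.074854.
u_3 = 0.074854 × 0.638 + 0.033 = 0.080757.
u_4 = 0.080757 × 0.638 + 0.033 = 0.084523.

Unemployment rate after four months ≈ 8.45%.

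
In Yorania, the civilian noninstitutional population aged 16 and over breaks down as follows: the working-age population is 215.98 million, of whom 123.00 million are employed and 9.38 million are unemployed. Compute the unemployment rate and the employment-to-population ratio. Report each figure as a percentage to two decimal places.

Unemployment rate ≈ 7.09%; employment-population ratio ≈ 56.95%.

Labor force = employed + unemployed = 123.00 + 9.38 = 132.38 million.
Unemployment rate = 9.38 / 132.38 = 7.09%.
Employment-population ratio = 123.00 / 215.98 = 56.95%.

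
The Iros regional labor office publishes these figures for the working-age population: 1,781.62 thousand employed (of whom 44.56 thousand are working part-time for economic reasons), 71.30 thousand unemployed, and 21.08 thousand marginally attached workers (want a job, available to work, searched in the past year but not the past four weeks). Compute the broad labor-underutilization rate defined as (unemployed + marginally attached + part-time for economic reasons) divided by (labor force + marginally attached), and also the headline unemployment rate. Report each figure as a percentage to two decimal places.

Broad underutilization rate ≈ 7.31%; headline unemployment rate ≈ 3.85%.

Labor force = 1,781.62 + 71.30 = 1,852.92 thousand.
Numerator = 71.30 + 21.08 + 44.56 = 136.94 thousand.
Denominator = 1,852.92 + 21.08 = 1,874.00 thousand.
Broad rate = 136.94 / 1,874.00 = 7.31%.
Headline unemployment rate = 71.30 / 1,852.92 = 3.85%.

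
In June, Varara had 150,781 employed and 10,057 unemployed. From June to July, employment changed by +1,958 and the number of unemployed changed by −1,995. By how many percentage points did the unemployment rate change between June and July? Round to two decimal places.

The unemployment rate changed by −1.24 percentage points.

June: labor force = 150,781 + 10,057 = 160,838; u = 10,057/160,838 = 6.25%.
July: labor force = 152,739 + 8,062 = 160,801; u = 8,062/160,801 = 5.01%.
Change = 5.01% − 6.25% = −1.24 pp.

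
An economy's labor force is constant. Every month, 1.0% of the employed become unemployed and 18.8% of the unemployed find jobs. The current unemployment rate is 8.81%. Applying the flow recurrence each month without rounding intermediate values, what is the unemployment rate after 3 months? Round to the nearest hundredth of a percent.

Unemployment rate after three months ≈ 6.99%.

With a fixed labor force, u_{t+1} = u_t + s·(1−u_t) − f·u_t = u_t·(1−s−f) + s.
Here 1−s−f = 0.802 and s = 0.010.
u_1 = 0.088100 × 0.802 + 0.010 = 0.080656.
u_2 = 0.080656 × 0.802 + 0.010 = 0.074686.
u_3 = 0.074686 × 0.802 + 0.010 = 0.069898.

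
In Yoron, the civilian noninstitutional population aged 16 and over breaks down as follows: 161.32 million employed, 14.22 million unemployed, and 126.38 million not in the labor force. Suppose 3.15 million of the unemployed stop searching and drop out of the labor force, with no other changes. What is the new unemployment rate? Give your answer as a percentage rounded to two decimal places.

New unemployment rate ≈ 6.42%.

Initially, labor force = 161.32 + 14.22 = 175.54 million, so u = 14.22/175.54 = 8.10%.
After the change, unemployed and labor force both fall by 3.15 → E = 161.32, U = 11.07, labor force = 172.39 million.
New unemployment rate = 11.07 / 172.39 = 6.42%.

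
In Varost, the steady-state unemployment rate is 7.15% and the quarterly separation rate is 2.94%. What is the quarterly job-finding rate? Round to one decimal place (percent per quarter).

Job-finding rate ≈ 38.2% per quarter.

From u* = s/(s+f): f = s·(1−u)/u.
f = 2.94 × (1 − 0.0715) / 0.0715 = 2.7298 / 0.0715 ≈ 38.2% per quarter.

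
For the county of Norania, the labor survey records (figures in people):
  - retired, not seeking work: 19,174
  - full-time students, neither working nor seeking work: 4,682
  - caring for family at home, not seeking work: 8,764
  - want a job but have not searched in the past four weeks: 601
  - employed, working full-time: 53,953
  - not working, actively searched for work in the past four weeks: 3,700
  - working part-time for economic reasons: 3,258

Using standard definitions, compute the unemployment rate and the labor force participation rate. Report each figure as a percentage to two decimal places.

Employed = 53,953 + 3,258 = 57,211 (anyone who worked, including part-time for economic reasons, counts as employed).
Unemployed = 3,700.
Labor force = 57,211 + 3,700 = 60,911.
Not in labor force = 19,174 + 4,682 + 8,764 + 601 = 33,221 (those not working and not actively searching are outside the labor force — including those who want a job but have given up searching).
Civilian working-age population = 60,911 + 33,221 = 94,132.
Unemployment rate = 3,700 / 60,911 = 6.07%.
Labor force participation rate = 60,911 / 94,132 = 64.71%.

Unemployment rate ≈ 6.07%; labor force participation rate ≈ 64.71%.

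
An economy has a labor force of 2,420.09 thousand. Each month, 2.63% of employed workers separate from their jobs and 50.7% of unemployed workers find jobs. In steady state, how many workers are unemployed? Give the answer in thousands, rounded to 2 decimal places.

Steady-state unemployment rate u* = s/(s+f) = 2.63/(2.63+50.7) = 0.049316.
Unemployed = u* × labor force = 0.049316 × 2,420.09 ≈ 119.35 thousand.

About 119.35 thousand are unemployed in steady state.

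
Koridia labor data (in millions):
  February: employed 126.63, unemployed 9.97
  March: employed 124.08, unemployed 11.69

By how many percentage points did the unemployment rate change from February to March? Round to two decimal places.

The unemployment rate changed by +1.31 percentage points.

February: labor force = 126.63 + 9.97 = 136.60; u = 9.97/136.60 = 7.30%.
March: labor force = 124.08 + 11.69 = 135.77; u = 11.69/135.77 = 8.61%.
Change = 8.61% − 7.30% = +1.31 pp.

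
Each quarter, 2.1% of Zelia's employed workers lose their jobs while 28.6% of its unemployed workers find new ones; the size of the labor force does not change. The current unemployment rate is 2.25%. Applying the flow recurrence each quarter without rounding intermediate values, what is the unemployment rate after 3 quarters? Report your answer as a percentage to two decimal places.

Unemployment rate after three quarters ≈ 5.31%.

With a fixed labor force, u_{t+1} = u_t + s·(1−u_t) − f·u_t = u_t·(1−s−f) + s.
Here 1−s−f = 0.693 and s = 0.021.
u_1 = 0.022500 × 0.693 + 0.021 = 0.036593.
u_2 = 0.036593 × 0.693 + 0.021 = 0.046359.
u_3 = 0.046359 × 0.693 + 0.021 = 0.053127.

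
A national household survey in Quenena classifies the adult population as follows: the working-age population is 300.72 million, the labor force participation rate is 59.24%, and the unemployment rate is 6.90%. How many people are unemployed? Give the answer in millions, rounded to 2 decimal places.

About 12.29 million are unemployed.

Labor force = 0.5924 × 300.72 = 178.15 million.
Unemployed = 0.0690 × 178.15 ≈ 12.29 million.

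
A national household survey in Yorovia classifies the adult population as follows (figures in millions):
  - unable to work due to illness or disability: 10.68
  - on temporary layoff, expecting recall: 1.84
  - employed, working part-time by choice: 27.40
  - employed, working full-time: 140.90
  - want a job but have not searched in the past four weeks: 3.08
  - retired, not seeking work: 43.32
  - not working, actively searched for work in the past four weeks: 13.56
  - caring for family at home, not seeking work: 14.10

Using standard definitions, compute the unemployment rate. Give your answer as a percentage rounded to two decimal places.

Unemployment rate ≈ 8.38%.

Employed = 27.40 + 140.90 = 168.30 million.
Unemployed = 1.84 + 13.56 = 15.40 million (jobless and actively searching, or on temporary layoff).
Labor force = 168.30 + 15.40 = 183.70 million.
Unemployment rate = 15.40 / 183.70 = 8.38%.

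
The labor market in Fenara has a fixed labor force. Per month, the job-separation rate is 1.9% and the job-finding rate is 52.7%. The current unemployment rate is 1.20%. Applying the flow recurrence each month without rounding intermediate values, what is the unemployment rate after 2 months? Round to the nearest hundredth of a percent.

Unemployment rate after two months ≈ 3.01%.

With a fixed labor force, u_{t+1} = u_t + s·(1−u_t) − f·u_t = u_t·(1−s−f) + s.
Here 1−s−f = 0.454 and s = 0.019.
u_1 = 0.012000 × 0.454 + 0.019 = 0.024448.
u_2 = 0.024448 × 0.454 + 0.019 = 0.030099.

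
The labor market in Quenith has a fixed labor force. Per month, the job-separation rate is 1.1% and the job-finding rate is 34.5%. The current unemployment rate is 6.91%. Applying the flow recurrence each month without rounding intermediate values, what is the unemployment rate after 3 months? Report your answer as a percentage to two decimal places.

With a fixed labor force, u_{t+1} = u_t + s·(1−u_t) − f·u_t = u_t·(1−s−f) + s.
Here 1−s−f = 0.644 and s = 0.011.
u_1 = 0.069100 × 0.644 + 0.011 = 0.055500.
u_2 = 0.055500 × 0.644 + 0.011 = 0.046742.
u_3 = 0.046742 × 0.644 + 0.011 = 0.041102.

Unemployment rate after three months ≈ 4.11%.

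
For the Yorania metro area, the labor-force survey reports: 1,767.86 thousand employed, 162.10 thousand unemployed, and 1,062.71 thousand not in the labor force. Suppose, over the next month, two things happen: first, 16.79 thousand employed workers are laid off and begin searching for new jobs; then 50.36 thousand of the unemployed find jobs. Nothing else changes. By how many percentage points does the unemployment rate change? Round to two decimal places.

Initially, labor force = 1,767.86 + 162.10 = 1,929.96 thousand, so u = 162.10/1,929.96 = 8.40%.
After the first change, employed falls and unemployed rises by 16.79; labor force unchanged → E = 1,751.07, U = 178.89, labor force = 1,929.96 thousand.
After the second change, unemployed falls and employed rises by 50.36; labor force unchanged → E = 1,801.43, U = 128.53, labor force = 1,929.96 thousand.
New unemployment rate = 128.53 / 1,929.96 = 6.66%.
Change = 6.66% − 8.40% = −1.74 percentage points.

The unemployment rate changes by −1.74 percentage points.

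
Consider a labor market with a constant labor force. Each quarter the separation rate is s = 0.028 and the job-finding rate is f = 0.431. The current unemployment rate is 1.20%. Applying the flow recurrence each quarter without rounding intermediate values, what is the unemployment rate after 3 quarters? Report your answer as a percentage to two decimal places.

With a fixed labor force, u_{t+1} = u_t + s·(1−u_t) − f·u_t = u_t·(1−s−f) + s.
Here 1−s−f = 0.541 and s = 0.028.
u_1 = 0.012000 × 0.541 + 0.028 = 0.034492.
u_2 = 0.034492 × 0.541 + 0.028 = 0.046660.
u_3 = 0.046660 × 0.541 + 0.028 = 0.053243.

Unemployment rate after three quarters ≈ 5.32%.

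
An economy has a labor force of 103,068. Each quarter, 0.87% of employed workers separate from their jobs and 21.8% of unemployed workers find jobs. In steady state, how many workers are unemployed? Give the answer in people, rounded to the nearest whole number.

About 3,955 are unemployed in steady state.

Steady-state unemployment rate u* = s/(s+f) = 0.87/(0.87+21.8) = 0.038377.
Unemployed = u* × labor force = 0.038377 × 103,068 ≈ 3,955.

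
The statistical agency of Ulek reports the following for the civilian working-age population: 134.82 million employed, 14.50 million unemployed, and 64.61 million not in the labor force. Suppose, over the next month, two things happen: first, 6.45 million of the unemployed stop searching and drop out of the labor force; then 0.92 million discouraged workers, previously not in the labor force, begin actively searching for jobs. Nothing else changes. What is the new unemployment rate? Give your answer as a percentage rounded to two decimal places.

Initially, labor force = 134.82 + 14.50 = 149.32 million, so u = 14.50/149.32 = 9.71%.
After the first change, unemployed and labor force both fall by 6.45 → E = 134.82, U = 8.05, labor force = 142.87 million.
After the second change, unemployed and labor force both rise by 0.92 → E = 134.82, U = 8.97, labor force = 143.79 million.
New unemployment rate = 8.97 / 143.79 = 6.24%.

New unemployment rate ≈ 6.24%.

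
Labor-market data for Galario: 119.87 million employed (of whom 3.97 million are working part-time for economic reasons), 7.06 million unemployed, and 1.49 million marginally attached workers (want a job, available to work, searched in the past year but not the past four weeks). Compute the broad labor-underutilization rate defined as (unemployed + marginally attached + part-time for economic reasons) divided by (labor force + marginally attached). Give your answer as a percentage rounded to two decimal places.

Broad underutilization rate ≈ 9.75%.

Labor force = 119.87 + 7.06 = 126.93 million.
Numerator = 7.06 + 1.49 + 3.97 = 12.52 million.
Denominator = 126.93 + 1.49 = 128.42 million.
Broad rate = 12.52 / 128.42 = 9.75%.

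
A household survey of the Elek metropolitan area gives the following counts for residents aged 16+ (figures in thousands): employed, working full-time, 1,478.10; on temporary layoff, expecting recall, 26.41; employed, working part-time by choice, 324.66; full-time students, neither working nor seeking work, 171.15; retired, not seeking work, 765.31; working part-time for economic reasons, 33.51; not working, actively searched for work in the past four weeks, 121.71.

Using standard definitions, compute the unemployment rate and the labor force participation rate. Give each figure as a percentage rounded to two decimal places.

Unemployment rate ≈ 7.46%; labor force participation rate ≈ 67.94%.

Employed = 1,478.10 + 324.66 + 33.51 = 1,836.27 thousand (anyone who worked, including part-time for economic reasons, counts as employed).
Unemployed = 26.41 + 121.71 = 148.12 thousand (jobless and actively searching, or on temporary layoff).
Labor force = 1,836.27 + 148.12 = 1,984.39 thousand.
Not in labor force = 171.15 + 765.31 = 936.46 thousand (those not working and not actively searching are outside the labor force).
Civilian working-age population = 1,984.39 + 936.46 = 2,920.85 thousand.
Unemployment rate = 148.12 / 1,984.39 = 7.46%.
Labor force participation rate = 1,984.39 / 2,920.85 = 67.94%.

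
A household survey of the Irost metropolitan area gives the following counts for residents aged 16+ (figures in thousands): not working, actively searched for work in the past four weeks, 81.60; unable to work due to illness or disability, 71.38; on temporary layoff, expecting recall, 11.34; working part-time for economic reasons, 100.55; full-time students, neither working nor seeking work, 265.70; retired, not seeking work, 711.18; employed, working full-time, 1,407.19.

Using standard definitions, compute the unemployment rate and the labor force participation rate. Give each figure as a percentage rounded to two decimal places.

Employed = 100.55 + 1,407.19 = 1,507.74 thousand (anyone who worked, including part-time for economic reasons, counts as employed).
Unemployed = 81.60 + 11.34 = 92.94 thousand (jobless and actively searching, or on temporary layoff).
Labor force = 1,507.74 + 92.94 = 1,600.68 thousand.
Not in labor force = 71.38 + 265.70 + 711.18 = 1,048.26 thousand (those not working and not actively searching are outside the labor force).
Civilian working-age population = 1,600.68 + 1,048.26 = 2,648.94 thousand.
Unemployment rate = 92.94 / 1,600.68 = 5.81%.
Labor force participation rate = 1,600.68 / 2,648.94 = 60.43%.

Unemployment rate ≈ 5.81%; labor force participation rate ≈ 60.43%.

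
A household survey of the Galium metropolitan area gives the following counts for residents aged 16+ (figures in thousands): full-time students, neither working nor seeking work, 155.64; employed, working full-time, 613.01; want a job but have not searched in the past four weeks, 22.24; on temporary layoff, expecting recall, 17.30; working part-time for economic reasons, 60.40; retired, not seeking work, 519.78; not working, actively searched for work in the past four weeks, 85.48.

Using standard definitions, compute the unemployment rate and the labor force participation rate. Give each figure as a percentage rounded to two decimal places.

Unemployment rate ≈ 13.24%; labor force participation rate ≈ 52.66%.

Employed = 613.01 + 60.40 = 673.41 thousand (anyone who worked, including part-time for economic reasons, counts as employed).
Unemployed = 17.30 + 85.48 = 102.78 thousand (jobless and actively searching, or on temporary layoff).
Labor force = 673.41 + 102.78 = 776.19 thousand.
Not in labor force = 155.64 + 22.24 + 519.78 = 697.66 thousand (those not working and not actively searching are outside the labor force — including those who want a job but have given up searching).
Civilian working-age population = 776.19 + 697.66 = 1,473.85 thousand.
Unemployment rate = 102.78 / 776.19 = 13.24%.
Labor force participation rate = 776.19 / 1,473.85 = 52.66%.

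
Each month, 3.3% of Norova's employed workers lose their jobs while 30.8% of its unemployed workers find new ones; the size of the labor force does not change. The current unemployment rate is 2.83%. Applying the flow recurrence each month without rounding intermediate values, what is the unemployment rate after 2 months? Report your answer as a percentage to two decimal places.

Unemployment rate after two months ≈ 6.70%.

With a fixed labor force, u_{t+1} = u_t + s·(1−u_t) − f·u_t = u_t·(1−s−f) + s.
Here 1−s−f = 0.659 and s = 0.033.
u_1 = 0.028300 × 0.659 + 0.033 = 0.051650.
u_2 = 0.051650 × 0.659 + 0.033 = 0.067037.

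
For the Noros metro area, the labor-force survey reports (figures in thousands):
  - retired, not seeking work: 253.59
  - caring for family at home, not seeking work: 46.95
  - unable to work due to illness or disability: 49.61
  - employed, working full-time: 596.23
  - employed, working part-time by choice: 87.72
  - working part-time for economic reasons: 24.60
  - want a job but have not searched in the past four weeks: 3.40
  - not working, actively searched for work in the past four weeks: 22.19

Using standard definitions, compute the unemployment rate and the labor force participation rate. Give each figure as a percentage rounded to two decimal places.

Employed = 596.23 + 87.72 + 24.60 = 708.55 thousand (anyone who worked, including part-time for economic reasons, counts as employed).
Unemployed = 22.19 thousand.
Labor force = 708.55 + 22.19 = 730.74 thousand.
Not in labor force = 253.59 + 46.95 + 49.61 + 3.40 = 353.55 thousand (those not working and not actively searching are outside the labor force — including those who want a job but have given up searching).
Civilian working-age population = 730.74 + 353.55 = 1,084.29 thousand.
Unemployment rate = 22.19 / 730.74 = 3.04%.
Labor force participation rate = 730.74 / 1,084.29 = 67.39%.

Unemployment rate ≈ 3.04%; labor force participation rate ≈ 67.39%.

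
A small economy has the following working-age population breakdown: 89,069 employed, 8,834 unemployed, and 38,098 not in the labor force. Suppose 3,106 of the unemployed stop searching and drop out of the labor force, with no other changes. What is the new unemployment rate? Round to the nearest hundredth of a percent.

Initially, labor force = 89,069 + 8,834 = 97,903, so u = 8,834/97,903 = 9.02%.
After the change, unemployed and labor force both fall by 3,106 → E = 89,069, U = 5,728, labor force = 94,797.
New unemployment rate = 5,728 / 94,797 = 6.04%.

New unemployment rate ≈ 6.04%.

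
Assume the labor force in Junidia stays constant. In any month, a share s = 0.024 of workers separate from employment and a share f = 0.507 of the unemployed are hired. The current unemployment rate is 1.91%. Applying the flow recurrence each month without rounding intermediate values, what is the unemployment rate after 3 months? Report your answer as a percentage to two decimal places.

With a fixed labor force, u_{t+1} = u_t + s·(1−u_t) − f·u_t = u_t·(1−s−f) + s.
Here 1−s−f = 0.469 and s = 0.024.
u_1 = 0.019100 × 0.469 + 0.024 = 0.032958.
u_2 = 0.032958 × 0.469 + 0.024 = 0.039457.
u_3 = 0.039457 × 0.469 + 0.024 = 0.042505.

Unemployment rate after three months ≈ 4.25%.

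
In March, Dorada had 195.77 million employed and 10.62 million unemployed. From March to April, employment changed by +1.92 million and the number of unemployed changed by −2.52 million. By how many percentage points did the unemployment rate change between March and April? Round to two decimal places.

The unemployment rate changed by −1.21 percentage points.

March: labor force = 195.77 + 10.62 = 206.39; u = 10.62/206.39 = 5.15%.
April: labor force = 197.69 + 8.10 = 205.79; u = 8.10/205.79 = 3.94%.
Change = 3.94% − 5.15% = −1.21 pp.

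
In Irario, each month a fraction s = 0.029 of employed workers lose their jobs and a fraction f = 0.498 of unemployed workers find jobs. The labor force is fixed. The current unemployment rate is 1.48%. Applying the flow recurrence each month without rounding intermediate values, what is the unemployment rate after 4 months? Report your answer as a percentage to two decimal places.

Unemployment rate after four months ≈ 5.30%.

With a fixed labor force, u_{t+1} = u_t + s·(1−u_t) − f·u_t = u_t·(1−s−f) + s.
Here 1−s−f = 0.473 and s = 0.029.
u_1 = 0.014800 × 0.473 + 0.029 = 0.036000.
u_2 = 0.036000 × 0.473 + 0.029 = 0.046028.
u_3 = 0.046028 × 0.473 + 0.029 = 0.050771.
u_4 = 0.050771 × 0.473 + 0.029 = 0.053015.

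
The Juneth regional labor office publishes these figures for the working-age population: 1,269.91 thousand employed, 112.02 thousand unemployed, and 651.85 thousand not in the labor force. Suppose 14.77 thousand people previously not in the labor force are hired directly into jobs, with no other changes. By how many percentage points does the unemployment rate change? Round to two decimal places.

The unemployment rate changes by −0.09 percentage points.

Initially, labor force = 1,269.91 + 112.02 = 1,381.93 thousand, so u = 112.02/1,381.93 = 8.11%.
After the change, employed and labor force both rise by 14.77; unemployed unchanged → E = 1,284.68, U = 112.02, labor force = 1,396.70 thousand.
New unemployment rate = 112.02 / 1,396.70 = 8.02%.
Change = 8.02% − 8.11% = −0.09 percentage points.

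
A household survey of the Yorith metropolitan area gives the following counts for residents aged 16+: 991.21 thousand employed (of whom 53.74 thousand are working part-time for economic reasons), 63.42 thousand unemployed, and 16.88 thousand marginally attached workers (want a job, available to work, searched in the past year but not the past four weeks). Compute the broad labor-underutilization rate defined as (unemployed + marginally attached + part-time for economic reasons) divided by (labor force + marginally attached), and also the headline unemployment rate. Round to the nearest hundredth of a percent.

Labor force = 991.21 + 63.42 = 1,054.63 thousand.
Numerator = 63.42 + 16.88 + 53.74 = 134.04 thousand.
Denominator = 1,054.63 + 16.88 = 1,071.51 thousand.
Broad rate = 134.04 / 1,071.51 = 12.51%.
Headline unemployment rate = 63.42 / 1,054.63 = 6.01%.

Broad underutilization rate ≈ 12.51%; headline unemployment rate ≈ 6.01%.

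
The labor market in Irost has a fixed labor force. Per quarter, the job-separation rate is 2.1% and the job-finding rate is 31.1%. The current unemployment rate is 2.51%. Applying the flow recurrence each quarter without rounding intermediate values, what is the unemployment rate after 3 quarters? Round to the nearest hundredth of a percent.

Unemployment rate after three quarters ≈ 5.19%.

With a fixed labor force, u_{t+1} = u_t + s·(1−u_t) − f·u_t = u_t·(1−s−f) + s.
Here 1−s−f = 0.668 and s = 0.021.
u_1 = 0.025100 × 0.668 + 0.021 = 0.037767.
u_2 = 0.037767 × 0.668 + 0.021 = 0.046228.
u_3 = 0.046228 × 0.668 + 0.021 = 0.051880.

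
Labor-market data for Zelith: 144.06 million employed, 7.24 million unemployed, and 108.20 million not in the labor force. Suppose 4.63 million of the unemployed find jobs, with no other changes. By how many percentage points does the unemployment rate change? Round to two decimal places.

Initially, labor force = 144.06 + 7.24 = 151.30 million, so u = 7.24/151.30 = 4.79%.
After the change, unemployed falls and employed rises by 4.63; labor force unchanged → E = 148.69, U = 2.61, labor force = 151.30 million.
New unemployment rate = 2.61 / 151.30 = 1.73%.
Change = 1.73% − 4.79% = −3.06 percentage points.

The unemployment rate changes by −3.06 percentage points.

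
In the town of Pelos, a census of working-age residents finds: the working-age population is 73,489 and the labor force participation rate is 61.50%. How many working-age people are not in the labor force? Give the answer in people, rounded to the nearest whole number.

Share not in the labor force = 1 − 0.6150 = 0.3850.
Not in labor force = 0.3850 × 73,489 ≈ 28,293.

About 28,293 are not in the labor force.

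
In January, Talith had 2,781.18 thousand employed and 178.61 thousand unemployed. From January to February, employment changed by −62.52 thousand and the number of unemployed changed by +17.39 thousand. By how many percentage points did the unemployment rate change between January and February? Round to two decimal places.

January: labor force = 2,781.18 + 178.61 = 2,959.79; u = 178.61/2,959.79 = 6.03%.
February: labor force = 2,718.66 + 196.00 = 2,914.66; u = 196.00/2,914.66 = 6.72%.
Change = 6.72% − 6.03% = +0.69 pp.

The unemployment rate changed by +0.69 percentage points.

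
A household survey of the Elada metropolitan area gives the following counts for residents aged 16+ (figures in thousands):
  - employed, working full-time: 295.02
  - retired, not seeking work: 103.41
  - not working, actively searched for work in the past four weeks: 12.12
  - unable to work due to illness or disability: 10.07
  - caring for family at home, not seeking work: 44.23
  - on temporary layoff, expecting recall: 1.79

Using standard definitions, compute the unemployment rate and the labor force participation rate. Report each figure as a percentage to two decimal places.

Unemployment rate ≈ 4.50%; labor force participation rate ≈ 66.20%.

Employed = 295.02 thousand.
Unemployed = 12.12 + 1.79 = 13.91 thousand (jobless and actively searching, or on temporary layoff).
Labor force = 295.02 + 13.91 = 308.93 thousand.
Not in labor force = 103.41 + 10.07 + 44.23 = 157.71 thousand (those not working and not actively searching are outside the labor force).
Civilian working-age population = 308.93 + 157.71 = 466.64 thousand.
Unemployment rate = 13.91 / 308.93 = 4.50%.
Labor force participation rate = 308.93 / 466.64 = 66.20%.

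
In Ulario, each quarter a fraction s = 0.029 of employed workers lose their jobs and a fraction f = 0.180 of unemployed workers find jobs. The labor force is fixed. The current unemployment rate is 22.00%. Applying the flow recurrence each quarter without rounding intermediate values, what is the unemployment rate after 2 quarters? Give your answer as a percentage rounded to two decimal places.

With a fixed labor force, u_{t+1} = u_t + s·(1−u_t) − f·u_t = u_t·(1−s−f) + s.
Here 1−s−f = 0.791 and s = 0.029.
u_1 = 0.220000 × 0.791 + 0.029 = 0.203020.
u_2 = 0.203020 × 0.791 + 0.029 = 0.189589.

Unemployment rate after two quarters ≈ 18.96%.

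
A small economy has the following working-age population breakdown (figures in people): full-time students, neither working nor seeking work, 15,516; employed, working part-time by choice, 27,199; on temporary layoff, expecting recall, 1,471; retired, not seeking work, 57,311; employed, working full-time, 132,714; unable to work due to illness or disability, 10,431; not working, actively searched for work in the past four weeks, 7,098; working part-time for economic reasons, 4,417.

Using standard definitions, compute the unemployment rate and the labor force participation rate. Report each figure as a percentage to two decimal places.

Unemployment rate ≈ 4.96%; labor force participation rate ≈ 67.50%.

Employed = 27,199 + 132,714 + 4,417 = 164,330 (anyone who worked, including part-time for economic reasons, counts as employed).
Unemployed = 1,471 + 7,098 = 8,569 (jobless and actively searching, or on temporary layoff).
Labor force = 164,330 + 8,569 = 172,899.
Not in labor force = 15,516 + 57,311 + 10,431 = 83,258 (those not working and not actively searching are outside the labor force).
Civilian working-age population = 172,899 + 83,258 = 256,157.
Unemployment rate = 8,569 / 172,899 = 4.96%.
Labor force participation rate = 172,899 / 256,157 = 67.50%.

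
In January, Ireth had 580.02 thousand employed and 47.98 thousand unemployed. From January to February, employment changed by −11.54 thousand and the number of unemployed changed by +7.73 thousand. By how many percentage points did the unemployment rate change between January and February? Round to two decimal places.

The unemployment rate changed by +1.29 percentage points.

January: labor force = 580.02 + 47.98 = 628.00; u = 47.98/628.00 = 7.64%.
February: labor force = 568.48 + 55.71 = 624.19; u = 55.71/624.19 = 8.93%.
Change = 8.93% − 7.64% = +1.29 pp.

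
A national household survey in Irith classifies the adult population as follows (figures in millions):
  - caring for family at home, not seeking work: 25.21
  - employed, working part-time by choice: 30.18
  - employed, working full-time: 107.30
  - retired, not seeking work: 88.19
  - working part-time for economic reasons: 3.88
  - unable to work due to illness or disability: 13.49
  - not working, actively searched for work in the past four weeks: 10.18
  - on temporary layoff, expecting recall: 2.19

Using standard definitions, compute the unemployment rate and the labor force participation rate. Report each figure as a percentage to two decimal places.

Unemployment rate ≈ 8.05%; labor force participation rate ≈ 54.78%.

Employed = 30.18 + 107.30 + 3.88 = 141.36 million (anyone who worked, including part-time for economic reasons, counts as employed).
Unemployed = 10.18 + 2.19 = 12.37 million (jobless and actively searching, or on temporary layoff).
Labor force = 141.36 + 12.37 = 153.73 million.
Not in labor force = 25.21 + 88.19 + 13.49 = 126.89 million (those not working and not actively searching are outside the labor force).
Civilian working-age population = 153.73 + 126.89 = 280.62 million.
Unemployment rate = 12.37 / 153.73 = 8.05%.
Labor force participation rate = 153.73 / 280.62 = 54.78%.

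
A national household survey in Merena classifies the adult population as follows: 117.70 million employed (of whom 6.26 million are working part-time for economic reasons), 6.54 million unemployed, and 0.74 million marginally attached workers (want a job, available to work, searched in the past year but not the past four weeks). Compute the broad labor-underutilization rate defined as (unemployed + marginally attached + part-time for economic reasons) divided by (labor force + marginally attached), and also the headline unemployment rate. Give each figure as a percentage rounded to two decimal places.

Labor force = 117.70 + 6.54 = 124.24 million.
Numerator = 6.54 + 0.74 + 6.26 = 13.54 million.
Denominator = 124.24 + 0.74 = 124.98 million.
Broad rate = 13.54 / 124.98 = 10.83%.
Headline unemployment rate = 6.54 / 124.24 = 5.26%.

Broad underutilization rate ≈ 10.83%; headline unemployment rate ≈ 5.26%.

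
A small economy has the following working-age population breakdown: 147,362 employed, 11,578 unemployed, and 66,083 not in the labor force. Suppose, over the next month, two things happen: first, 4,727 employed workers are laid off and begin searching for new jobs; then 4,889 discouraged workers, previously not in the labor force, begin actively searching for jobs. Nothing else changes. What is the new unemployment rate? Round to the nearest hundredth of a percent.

New unemployment rate ≈ 12.94%.

Initially, labor force = 147,362 + 11,578 = 158,940, so u = 11,578/158,940 = 7.28%.
After the first change, employed falls and unemployed rises by 4,727; labor force unchanged → E = 142,635, U = 16,305, labor force = 158,940.
After the second change, unemployed and labor force both rise by 4,889 → E = 142,635, U = 21,194, labor force = 163,829.
New unemployment rate = 21,194 / 163,829 = 12.94%.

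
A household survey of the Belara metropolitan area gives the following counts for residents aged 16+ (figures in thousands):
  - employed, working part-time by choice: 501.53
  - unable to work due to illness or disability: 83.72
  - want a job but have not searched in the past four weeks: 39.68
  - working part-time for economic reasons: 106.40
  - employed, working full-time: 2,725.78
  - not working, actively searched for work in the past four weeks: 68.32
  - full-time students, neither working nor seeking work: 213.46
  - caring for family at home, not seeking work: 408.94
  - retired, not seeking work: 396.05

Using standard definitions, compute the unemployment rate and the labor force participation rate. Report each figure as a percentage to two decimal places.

Unemployment rate ≈ 2.01%; labor force participation rate ≈ 74.87%.

Employed = 501.53 + 106.40 + 2,725.78 = 3,333.71 thousand (anyone who worked, including part-time for economic reasons, counts as employed).
Unemployed = 68.32 thousand.
Labor force = 3,333.71 + 68.32 = 3,402.03 thousand.
Not in labor force = 83.72 + 39.68 + 213.46 + 408.94 + 396.05 = 1,141.85 thousand (those not working and not actively searching are outside the labor force — including those who want a job but have given up searching).
Civilian working-age population = 3,402.03 + 1,141.85 = 4,543.88 thousand.
Unemployment rate = 68.32 / 3,402.03 = 2.01%.
Labor force participation rate = 3,402.03 / 4,543.88 = 74.87%.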